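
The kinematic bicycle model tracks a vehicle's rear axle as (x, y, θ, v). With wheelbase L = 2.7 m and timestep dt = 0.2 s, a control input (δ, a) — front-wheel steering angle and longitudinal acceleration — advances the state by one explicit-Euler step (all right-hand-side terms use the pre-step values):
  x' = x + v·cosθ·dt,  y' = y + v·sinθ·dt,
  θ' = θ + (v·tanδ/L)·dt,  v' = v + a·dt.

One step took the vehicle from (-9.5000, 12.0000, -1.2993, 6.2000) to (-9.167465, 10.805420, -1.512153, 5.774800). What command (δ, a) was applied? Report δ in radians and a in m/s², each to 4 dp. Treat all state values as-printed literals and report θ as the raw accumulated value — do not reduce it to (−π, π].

a = (v'−v)/dt = (-0.425200)/0.2 = -2.1260
Δθ = θ'−θ = -0.212853;  (v·dt/L) = 6.2000·0.2/2.7 = 0.459259
tan δ = Δθ·L/(v·dt) = -0.463470  →  δ = -0.4340

δ = -0.4340, a = -2.1260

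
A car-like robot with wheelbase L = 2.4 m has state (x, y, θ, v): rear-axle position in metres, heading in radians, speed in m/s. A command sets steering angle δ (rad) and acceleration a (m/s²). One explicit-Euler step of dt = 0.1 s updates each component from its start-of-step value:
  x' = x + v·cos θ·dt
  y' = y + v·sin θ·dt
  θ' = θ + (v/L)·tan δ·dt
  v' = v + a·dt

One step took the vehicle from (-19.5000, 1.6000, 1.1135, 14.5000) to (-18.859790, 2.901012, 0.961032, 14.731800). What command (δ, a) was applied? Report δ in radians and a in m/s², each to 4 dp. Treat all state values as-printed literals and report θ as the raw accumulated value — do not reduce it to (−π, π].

δ = -0.2472, a = 2.3180

a = (v'−v)/dt = (0.231800)/0.1 = 2.3180
Δθ = θ'−θ = -0.152468;  (v·dt/L) = 14.5000·0.1/2.4 = 0.604167
tan δ = Δθ·L/(v·dt) = -0.252361  →  δ = -0.2472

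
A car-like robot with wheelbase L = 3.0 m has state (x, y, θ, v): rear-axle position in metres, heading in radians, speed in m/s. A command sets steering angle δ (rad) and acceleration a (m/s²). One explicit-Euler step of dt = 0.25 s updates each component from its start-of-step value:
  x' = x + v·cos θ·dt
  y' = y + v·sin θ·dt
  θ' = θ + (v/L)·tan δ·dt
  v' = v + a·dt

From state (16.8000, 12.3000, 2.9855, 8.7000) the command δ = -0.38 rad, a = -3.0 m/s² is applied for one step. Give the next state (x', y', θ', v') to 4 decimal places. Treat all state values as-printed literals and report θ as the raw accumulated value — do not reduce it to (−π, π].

x' = 16.8000 + 8.7000·cos(2.9855)·0.25 = 14.6514
y' = 12.3000 + 8.7000·sin(2.9855)·0.25 = 12.6381
θ' = 2.9855 + (8.7000/3.0)·tan(-0.38)·0.25 = 2.6959
v' = 8.7000 − 3.0000·0.25 = 7.9500

(14.6514, 12.6381, 2.6959, 7.9500)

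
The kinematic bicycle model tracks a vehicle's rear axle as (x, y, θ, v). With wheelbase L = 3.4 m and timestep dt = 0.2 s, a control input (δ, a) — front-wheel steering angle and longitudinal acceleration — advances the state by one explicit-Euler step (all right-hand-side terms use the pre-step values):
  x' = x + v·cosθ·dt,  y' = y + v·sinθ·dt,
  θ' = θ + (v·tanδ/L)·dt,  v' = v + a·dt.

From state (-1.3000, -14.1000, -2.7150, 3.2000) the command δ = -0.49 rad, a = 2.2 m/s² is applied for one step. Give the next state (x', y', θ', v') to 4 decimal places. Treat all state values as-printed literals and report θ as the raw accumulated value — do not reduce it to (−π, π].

x' = -1.3000 + 3.2000·cos(-2.7150)·0.2 = -1.8826
y' = -14.1000 + 3.2000·sin(-2.7150)·0.2 = -14.3648
θ' = -2.7150 + (3.2000/3.4)·tan(-0.49)·0.2 = -2.8154
v' = 3.2000 + 2.2000·0.2 = 3.6400

(-1.8826, -14.3648, -2.8154, 3.6400)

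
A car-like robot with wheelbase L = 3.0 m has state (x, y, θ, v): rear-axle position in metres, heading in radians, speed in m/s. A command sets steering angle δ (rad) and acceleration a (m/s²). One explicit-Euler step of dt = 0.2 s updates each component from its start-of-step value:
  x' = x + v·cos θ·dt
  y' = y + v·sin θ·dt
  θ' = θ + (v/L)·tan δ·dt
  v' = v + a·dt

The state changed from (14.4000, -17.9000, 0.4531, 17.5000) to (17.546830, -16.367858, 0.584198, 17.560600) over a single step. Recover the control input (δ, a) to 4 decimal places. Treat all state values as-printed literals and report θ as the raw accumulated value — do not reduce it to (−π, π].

δ = 0.1119, a = 0.3030

a = (v'−v)/dt = (0.060600)/0.2 = 0.3030
Δθ = θ'−θ = 0.131098;  (v·dt/L) = 17.5000·0.2/3.0 = 1.166667
tan δ = Δθ·L/(v·dt) = 0.112370  →  δ = 0.1119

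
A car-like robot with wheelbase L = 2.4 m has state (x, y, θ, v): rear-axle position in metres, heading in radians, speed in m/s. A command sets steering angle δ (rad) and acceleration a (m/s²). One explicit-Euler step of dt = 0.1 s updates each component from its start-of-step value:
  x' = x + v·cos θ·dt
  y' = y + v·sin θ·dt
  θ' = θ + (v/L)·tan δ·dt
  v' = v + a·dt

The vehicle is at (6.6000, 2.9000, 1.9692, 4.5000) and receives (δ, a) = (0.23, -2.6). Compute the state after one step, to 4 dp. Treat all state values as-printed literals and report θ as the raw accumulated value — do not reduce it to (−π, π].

x' = 6.6000 + 4.5000·cos(1.9692)·0.1 = 6.4254
y' = 2.9000 + 4.5000·sin(1.9692)·0.1 = 3.3148
θ' = 1.9692 + (4.5000/2.4)·tan(0.23)·0.1 = 2.0131
v' = 4.5000 − 2.6000·0.1 = 4.2400

(6.4254, 3.3148, 2.0131, 4.2400)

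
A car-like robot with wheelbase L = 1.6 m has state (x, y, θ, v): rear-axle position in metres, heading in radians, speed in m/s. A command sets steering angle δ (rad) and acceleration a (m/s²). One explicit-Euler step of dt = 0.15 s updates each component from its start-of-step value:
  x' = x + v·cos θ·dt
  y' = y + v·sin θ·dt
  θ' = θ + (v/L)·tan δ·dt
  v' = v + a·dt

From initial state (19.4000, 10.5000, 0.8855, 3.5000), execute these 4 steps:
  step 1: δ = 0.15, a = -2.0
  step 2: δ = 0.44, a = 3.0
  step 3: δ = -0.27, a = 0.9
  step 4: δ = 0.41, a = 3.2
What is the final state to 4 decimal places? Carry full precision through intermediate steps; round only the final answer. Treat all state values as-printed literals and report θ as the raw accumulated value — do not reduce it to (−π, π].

after step 1 (δ=0.15, a=-2.0): (19.732274, 10.906472, 0.935091, 3.200000)
after step 2 (δ=0.44, a=3.0): (20.017271, 11.292705, 1.076325, 3.650000)
after step 3 (δ=-0.27, a=0.9): (20.277096, 11.774626, 0.981622, 3.785000)
after step 4 (δ=0.41, a=3.2): (20.592581, 12.246653, 1.135848, 4.265000)

(20.5926, 12.2467, 1.1358, 4.2650)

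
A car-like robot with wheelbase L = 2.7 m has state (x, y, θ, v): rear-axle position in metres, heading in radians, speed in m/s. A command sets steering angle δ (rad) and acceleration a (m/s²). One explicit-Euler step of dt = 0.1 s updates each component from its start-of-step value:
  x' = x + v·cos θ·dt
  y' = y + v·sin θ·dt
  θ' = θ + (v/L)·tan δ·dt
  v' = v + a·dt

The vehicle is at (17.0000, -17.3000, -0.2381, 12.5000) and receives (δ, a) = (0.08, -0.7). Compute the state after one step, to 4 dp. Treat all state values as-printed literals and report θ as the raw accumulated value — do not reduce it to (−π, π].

x' = 17.0000 + 12.5000·cos(-0.2381)·0.1 = 18.2147
y' = -17.3000 + 12.5000·sin(-0.2381)·0.1 = -17.5948
θ' = -0.2381 + (12.5000/2.7)·tan(0.08)·0.1 = -0.2010
v' = 12.5000 − 0.7000·0.1 = 12.4300

(18.2147, -17.5948, -0.2010, 12.4300)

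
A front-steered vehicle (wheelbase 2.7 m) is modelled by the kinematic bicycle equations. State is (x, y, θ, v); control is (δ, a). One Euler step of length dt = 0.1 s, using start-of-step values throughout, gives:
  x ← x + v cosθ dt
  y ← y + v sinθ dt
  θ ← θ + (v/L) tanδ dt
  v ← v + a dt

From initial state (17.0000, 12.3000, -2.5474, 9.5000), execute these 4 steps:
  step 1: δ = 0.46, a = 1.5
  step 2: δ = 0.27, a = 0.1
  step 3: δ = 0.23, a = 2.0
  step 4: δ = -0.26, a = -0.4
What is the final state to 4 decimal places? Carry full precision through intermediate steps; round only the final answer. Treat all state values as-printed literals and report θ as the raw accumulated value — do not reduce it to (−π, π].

after step 1 (δ=0.46, a=1.5): (16.212829, 11.768152, -2.373075, 9.650000)
after step 2 (δ=0.27, a=0.1): (15.519050, 11.097410, -2.274160, 9.660000)
after step 3 (δ=0.23, a=2.0): (14.894254, 10.360669, -2.190389, 9.860000)
after step 4 (δ=-0.26, a=-0.4): (14.321681, 9.557952, -2.287536, 9.820000)

(14.3217, 9.5580, -2.2875, 9.8200)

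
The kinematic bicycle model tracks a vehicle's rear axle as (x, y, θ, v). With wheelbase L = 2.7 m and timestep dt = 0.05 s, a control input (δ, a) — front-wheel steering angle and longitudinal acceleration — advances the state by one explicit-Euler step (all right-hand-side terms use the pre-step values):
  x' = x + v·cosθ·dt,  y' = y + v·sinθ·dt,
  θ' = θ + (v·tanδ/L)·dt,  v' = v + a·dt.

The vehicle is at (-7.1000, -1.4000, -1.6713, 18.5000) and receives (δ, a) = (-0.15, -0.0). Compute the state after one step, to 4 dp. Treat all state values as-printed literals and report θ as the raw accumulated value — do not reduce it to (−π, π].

x' = -7.1000 + 18.5000·cos(-1.6713)·0.05 = -7.1928
y' = -1.4000 + 18.5000·sin(-1.6713)·0.05 = -2.3203
θ' = -1.6713 + (18.5000/2.7)·tan(-0.15)·0.05 = -1.7231
v' = 18.5000 + 0.0000·0.05 = 18.5000

(-7.1928, -2.3203, -1.7231, 18.5000)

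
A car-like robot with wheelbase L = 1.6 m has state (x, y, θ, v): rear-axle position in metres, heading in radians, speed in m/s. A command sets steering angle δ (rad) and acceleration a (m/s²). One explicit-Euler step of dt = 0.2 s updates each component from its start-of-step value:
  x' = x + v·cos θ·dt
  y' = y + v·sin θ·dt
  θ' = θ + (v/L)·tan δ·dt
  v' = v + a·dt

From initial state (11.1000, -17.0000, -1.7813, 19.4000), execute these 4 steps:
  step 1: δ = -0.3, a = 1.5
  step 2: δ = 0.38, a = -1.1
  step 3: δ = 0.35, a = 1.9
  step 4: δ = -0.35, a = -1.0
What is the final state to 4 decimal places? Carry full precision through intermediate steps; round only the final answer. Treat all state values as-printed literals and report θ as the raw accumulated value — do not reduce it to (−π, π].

(10.2896, -29.3792, -1.5652, 19.6600)

after step 1 (δ=-0.3, a=1.5): (10.289264, -20.794352, -2.531440, 19.700000)
after step 2 (δ=0.38, a=-1.1): (7.060195, -23.051942, -1.547887, 19.480000)
after step 3 (δ=0.35, a=1.9): (7.149443, -26.946919, -0.659042, 19.860000)
after step 4 (δ=-0.35, a=-1.0): (10.289624, -29.379213, -1.565225, 19.660000)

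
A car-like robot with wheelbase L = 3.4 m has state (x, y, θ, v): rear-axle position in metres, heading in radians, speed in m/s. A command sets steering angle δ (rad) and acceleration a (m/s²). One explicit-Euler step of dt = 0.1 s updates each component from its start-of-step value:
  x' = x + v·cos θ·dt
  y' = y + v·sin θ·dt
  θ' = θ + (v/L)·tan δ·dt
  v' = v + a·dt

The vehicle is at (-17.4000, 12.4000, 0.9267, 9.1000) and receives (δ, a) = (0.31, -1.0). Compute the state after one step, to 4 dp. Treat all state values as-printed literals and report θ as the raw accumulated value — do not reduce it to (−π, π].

x' = -17.4000 + 9.1000·cos(0.9267)·0.1 = -16.8536
y' = 12.4000 + 9.1000·sin(0.9267)·0.1 = 13.1277
θ' = 0.9267 + (9.1000/3.4)·tan(0.31)·0.1 = 1.0124
v' = 9.1000 − 1.0000·0.1 = 9.0000

(-16.8536, 13.1277, 1.0124, 9.0000)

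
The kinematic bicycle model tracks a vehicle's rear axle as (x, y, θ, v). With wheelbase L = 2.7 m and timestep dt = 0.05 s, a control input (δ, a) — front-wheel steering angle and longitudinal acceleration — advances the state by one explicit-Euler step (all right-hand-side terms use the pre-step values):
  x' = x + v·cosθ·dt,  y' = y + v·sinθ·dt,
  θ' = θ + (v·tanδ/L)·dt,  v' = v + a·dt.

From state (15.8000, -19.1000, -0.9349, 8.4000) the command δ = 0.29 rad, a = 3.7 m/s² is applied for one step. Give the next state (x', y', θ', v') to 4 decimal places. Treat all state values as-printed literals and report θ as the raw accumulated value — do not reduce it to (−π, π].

(16.0494, -19.4379, -0.8885, 8.5850)

x' = 15.8000 + 8.4000·cos(-0.9349)·0.05 = 16.0494
y' = -19.1000 + 8.4000·sin(-0.9349)·0.05 = -19.4379
θ' = -0.9349 + (8.4000/2.7)·tan(0.29)·0.05 = -0.8885
v' = 8.4000 + 3.7000·0.05 = 8.5850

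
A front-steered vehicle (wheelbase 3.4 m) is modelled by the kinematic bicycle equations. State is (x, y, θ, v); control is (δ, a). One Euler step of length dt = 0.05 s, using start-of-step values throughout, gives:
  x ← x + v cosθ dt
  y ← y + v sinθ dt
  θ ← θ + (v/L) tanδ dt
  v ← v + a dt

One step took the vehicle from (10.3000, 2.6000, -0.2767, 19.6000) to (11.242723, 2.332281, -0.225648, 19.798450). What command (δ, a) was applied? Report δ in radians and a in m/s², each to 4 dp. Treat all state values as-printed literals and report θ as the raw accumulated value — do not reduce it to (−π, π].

δ = 0.1753, a = 3.9690

a = (v'−v)/dt = (0.198450)/0.05 = 3.9690
Δθ = θ'−θ = 0.051052;  (v·dt/L) = 19.6000·0.05/3.4 = 0.288235
tan δ = Δθ·L/(v·dt) = 0.177119  →  δ = 0.1753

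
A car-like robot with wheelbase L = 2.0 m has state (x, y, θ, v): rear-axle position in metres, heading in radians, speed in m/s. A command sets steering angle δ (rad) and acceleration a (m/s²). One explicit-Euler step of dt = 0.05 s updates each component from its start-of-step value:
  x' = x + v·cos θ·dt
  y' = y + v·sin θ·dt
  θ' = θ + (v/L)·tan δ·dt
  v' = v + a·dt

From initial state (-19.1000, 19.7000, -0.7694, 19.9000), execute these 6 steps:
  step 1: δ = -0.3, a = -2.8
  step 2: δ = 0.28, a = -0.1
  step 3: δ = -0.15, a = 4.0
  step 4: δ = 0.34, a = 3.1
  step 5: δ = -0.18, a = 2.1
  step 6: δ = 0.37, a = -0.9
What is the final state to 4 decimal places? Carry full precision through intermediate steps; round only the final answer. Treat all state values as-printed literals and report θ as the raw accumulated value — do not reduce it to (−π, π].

(-14.9267, 15.4347, -0.5749, 20.1700)

after step 1 (δ=-0.3, a=-2.8): (-18.385263, 19.007774, -0.923295, 19.760000)
after step 2 (δ=0.28, a=-0.1): (-17.789306, 18.219752, -0.781243, 19.755000)
after step 3 (δ=-0.15, a=4.0): (-17.087965, 17.524215, -0.855885, 19.955000)
after step 4 (δ=0.34, a=3.1): (-16.433890, 16.770763, -0.679414, 20.110000)
after step 5 (δ=-0.18, a=2.1): (-15.651670, 16.138970, -0.770900, 20.215000)
after step 6 (δ=0.37, a=-0.9): (-14.926675, 15.434699, -0.574883, 20.170000)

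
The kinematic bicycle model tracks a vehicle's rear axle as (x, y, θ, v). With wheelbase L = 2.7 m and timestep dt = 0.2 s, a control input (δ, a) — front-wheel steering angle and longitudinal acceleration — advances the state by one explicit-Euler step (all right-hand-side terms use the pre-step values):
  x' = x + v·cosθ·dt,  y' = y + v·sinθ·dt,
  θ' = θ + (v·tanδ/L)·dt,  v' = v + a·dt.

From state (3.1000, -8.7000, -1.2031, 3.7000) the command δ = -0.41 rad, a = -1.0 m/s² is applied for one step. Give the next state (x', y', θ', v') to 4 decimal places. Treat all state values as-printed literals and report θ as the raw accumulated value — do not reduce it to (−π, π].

(3.3660, -9.3905, -1.3222, 3.5000)

x' = 3.1000 + 3.7000·cos(-1.2031)·0.2 = 3.3660
y' = -8.7000 + 3.7000·sin(-1.2031)·0.2 = -9.3905
θ' = -1.2031 + (3.7000/2.7)·tan(-0.41)·0.2 = -1.3222
v' = 3.7000 − 1.0000·0.2 = 3.5000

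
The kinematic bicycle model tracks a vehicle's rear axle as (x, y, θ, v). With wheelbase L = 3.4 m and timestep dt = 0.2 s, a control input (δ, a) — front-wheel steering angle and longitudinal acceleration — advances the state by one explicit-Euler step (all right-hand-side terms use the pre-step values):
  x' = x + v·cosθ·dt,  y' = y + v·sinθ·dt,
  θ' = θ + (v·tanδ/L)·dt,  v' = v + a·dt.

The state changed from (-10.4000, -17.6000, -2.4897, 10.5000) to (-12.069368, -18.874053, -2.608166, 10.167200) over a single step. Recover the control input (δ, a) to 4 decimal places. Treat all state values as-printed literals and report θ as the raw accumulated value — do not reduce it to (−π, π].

a = (v'−v)/dt = (-0.332800)/0.2 = -1.6640
Δθ = θ'−θ = -0.118466;  (v·dt/L) = 10.5000·0.2/3.4 = 0.617647
tan δ = Δθ·L/(v·dt) = -0.191802  →  δ = -0.1895

δ = -0.1895, a = -1.6640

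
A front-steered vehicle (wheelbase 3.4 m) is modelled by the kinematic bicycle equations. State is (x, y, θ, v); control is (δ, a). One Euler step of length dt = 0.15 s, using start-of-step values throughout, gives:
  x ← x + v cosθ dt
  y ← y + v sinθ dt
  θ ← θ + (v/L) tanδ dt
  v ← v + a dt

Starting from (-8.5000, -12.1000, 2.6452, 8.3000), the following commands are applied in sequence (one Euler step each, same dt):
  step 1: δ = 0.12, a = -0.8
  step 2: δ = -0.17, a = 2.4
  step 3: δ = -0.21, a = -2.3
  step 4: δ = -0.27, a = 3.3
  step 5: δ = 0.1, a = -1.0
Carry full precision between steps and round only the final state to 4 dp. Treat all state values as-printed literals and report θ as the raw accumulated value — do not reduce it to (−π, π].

(-13.8336, -8.8181, 2.4855, 8.5400)

after step 1 (δ=0.12, a=-0.8): (-9.594736, -11.507060, 2.689353, 8.180000)
after step 2 (δ=-0.17, a=2.4): (-10.698387, -10.970885, 2.627405, 8.540000)
after step 3 (δ=-0.21, a=-2.3): (-11.813744, -10.340854, 2.547101, 8.195000)
after step 4 (δ=-0.27, a=3.3): (-12.832096, -9.652366, 2.447041, 8.690000)
after step 5 (δ=0.1, a=-1.0): (-13.833628, -8.818072, 2.485507, 8.540000)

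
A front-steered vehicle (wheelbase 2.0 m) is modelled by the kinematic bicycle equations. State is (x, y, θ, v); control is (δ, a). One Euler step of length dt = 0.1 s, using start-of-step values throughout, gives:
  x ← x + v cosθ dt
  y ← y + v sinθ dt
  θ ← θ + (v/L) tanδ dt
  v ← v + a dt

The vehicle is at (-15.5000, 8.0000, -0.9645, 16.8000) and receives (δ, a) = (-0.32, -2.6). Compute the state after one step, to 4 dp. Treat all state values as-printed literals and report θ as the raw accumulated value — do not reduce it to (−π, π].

(-14.5427, 6.6194, -1.2429, 16.5400)

x' = -15.5000 + 16.8000·cos(-0.9645)·0.1 = -14.5427
y' = 8.0000 + 16.8000·sin(-0.9645)·0.1 = 6.6194
θ' = -0.9645 + (16.8000/2.0)·tan(-0.32)·0.1 = -1.2429
v' = 16.8000 − 2.6000·0.1 = 16.5400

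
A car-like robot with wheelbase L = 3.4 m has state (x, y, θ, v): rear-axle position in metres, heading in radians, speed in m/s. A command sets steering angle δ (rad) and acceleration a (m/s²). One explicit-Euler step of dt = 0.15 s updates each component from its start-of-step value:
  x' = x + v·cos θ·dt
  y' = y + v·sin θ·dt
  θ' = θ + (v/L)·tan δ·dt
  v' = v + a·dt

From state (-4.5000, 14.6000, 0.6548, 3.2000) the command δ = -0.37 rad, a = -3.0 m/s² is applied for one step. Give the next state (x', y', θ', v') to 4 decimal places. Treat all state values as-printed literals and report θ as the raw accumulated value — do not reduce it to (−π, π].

(-4.1193, 14.8923, 0.6000, 2.7500)

x' = -4.5000 + 3.2000·cos(0.6548)·0.15 = -4.1193
y' = 14.6000 + 3.2000·sin(0.6548)·0.15 = 14.8923
θ' = 0.6548 + (3.2000/3.4)·tan(-0.37)·0.15 = 0.6000
v' = 3.2000 − 3.0000·0.15 = 2.7500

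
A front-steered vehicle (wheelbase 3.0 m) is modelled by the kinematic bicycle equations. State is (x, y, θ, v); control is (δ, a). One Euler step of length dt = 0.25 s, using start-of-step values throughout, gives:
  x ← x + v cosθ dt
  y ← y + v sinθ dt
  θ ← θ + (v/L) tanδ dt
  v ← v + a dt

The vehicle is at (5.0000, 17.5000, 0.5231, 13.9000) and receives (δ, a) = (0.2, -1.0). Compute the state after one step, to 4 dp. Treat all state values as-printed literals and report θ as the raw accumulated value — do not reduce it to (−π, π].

(8.0103, 19.2360, 0.7579, 13.6500)

x' = 5.0000 + 13.9000·cos(0.5231)·0.25 = 8.0103
y' = 17.5000 + 13.9000·sin(0.5231)·0.25 = 19.2360
θ' = 0.5231 + (13.9000/3.0)·tan(0.2)·0.25 = 0.7579
v' = 13.9000 − 1.0000·0.25 = 13.6500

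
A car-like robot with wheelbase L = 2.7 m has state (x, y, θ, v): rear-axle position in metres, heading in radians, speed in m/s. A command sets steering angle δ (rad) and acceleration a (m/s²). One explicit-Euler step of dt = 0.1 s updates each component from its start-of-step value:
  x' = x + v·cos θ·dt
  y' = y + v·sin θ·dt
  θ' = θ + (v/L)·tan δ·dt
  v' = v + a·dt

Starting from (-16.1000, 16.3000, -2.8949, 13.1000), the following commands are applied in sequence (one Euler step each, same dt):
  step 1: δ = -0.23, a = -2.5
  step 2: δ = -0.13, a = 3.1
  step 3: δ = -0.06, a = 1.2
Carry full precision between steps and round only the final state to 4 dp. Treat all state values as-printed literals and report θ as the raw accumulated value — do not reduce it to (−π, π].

after step 1 (δ=-0.23, a=-2.5): (-17.370340, 15.980101, -3.008503, 12.850000)
after step 2 (δ=-0.13, a=3.1): (-18.643976, 15.809585, -3.070724, 13.160000)
after step 3 (δ=-0.06, a=1.2): (-19.956673, 15.716400, -3.100004, 13.280000)

(-19.9567, 15.7164, -3.1000, 13.2800)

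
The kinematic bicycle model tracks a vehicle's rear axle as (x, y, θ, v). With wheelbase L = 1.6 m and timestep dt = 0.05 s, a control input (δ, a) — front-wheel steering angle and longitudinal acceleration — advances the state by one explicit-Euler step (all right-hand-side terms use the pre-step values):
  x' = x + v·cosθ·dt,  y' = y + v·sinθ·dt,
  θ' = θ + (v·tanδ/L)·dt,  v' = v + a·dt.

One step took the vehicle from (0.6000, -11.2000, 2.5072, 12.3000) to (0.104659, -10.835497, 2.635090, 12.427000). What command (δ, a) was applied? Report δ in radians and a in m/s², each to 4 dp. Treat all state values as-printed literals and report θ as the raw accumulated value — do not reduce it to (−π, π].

a = (v'−v)/dt = (0.127000)/0.05 = 2.5400
Δθ = θ'−θ = 0.127890;  (v·dt/L) = 12.3000·0.05/1.6 = 0.384375
tan δ = Δθ·L/(v·dt) = 0.332722  →  δ = 0.3212

δ = 0.3212, a = 2.5400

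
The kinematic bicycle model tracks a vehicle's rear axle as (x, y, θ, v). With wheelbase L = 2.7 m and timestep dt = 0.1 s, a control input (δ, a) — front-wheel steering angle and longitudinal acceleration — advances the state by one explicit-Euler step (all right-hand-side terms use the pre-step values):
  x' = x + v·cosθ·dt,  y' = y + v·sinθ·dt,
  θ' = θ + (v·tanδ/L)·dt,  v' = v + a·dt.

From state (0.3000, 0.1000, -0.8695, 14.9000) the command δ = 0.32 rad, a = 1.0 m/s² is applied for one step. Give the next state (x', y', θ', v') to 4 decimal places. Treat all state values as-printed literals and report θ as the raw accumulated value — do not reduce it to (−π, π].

(1.2614, -1.0384, -0.6866, 15.0000)

x' = 0.3000 + 14.9000·cos(-0.8695)·0.1 = 1.2614
y' = 0.1000 + 14.9000·sin(-0.8695)·0.1 = -1.0384
θ' = -0.8695 + (14.9000/2.7)·tan(0.32)·0.1 = -0.6866
v' = 14.9000 + 1.0000·0.1 = 15.0000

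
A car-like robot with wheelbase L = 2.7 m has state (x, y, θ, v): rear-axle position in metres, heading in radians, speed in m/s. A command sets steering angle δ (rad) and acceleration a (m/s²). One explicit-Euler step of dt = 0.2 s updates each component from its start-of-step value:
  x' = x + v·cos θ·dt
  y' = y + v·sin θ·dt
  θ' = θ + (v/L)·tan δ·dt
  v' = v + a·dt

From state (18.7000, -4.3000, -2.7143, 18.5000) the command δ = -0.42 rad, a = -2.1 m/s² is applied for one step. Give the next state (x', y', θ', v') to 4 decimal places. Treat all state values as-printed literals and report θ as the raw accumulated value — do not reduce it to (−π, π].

x' = 18.7000 + 18.5000·cos(-2.7143)·0.2 = 15.3327
y' = -4.3000 + 18.5000·sin(-2.7143)·0.2 = -5.8333
θ' = -2.7143 + (18.5000/2.7)·tan(-0.42)·0.2 = -3.3263
v' = 18.5000 − 2.1000·0.2 = 18.0800

(15.3327, -5.8333, -3.3263, 18.0800)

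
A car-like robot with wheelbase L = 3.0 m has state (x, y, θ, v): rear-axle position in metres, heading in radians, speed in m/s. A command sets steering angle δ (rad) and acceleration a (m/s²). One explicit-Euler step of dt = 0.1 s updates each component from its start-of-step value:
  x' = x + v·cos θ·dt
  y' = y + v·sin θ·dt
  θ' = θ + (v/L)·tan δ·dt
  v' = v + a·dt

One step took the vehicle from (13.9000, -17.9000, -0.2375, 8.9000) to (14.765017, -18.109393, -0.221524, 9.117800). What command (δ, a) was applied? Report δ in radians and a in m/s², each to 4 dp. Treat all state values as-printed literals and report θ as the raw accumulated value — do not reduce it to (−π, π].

δ = 0.0538, a = 2.1780

a = (v'−v)/dt = (0.217800)/0.1 = 2.1780
Δθ = θ'−θ = 0.015976;  (v·dt/L) = 8.9000·0.1/3.0 = 0.296667
tan δ = Δθ·L/(v·dt) = 0.053852  →  δ = 0.0538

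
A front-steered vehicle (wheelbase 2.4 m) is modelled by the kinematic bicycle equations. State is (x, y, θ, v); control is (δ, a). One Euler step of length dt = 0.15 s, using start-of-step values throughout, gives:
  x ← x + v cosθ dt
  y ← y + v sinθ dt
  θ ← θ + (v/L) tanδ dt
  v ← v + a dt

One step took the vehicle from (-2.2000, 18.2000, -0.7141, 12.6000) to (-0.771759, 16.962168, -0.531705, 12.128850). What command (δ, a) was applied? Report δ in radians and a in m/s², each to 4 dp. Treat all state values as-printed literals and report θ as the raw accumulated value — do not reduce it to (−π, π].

a = (v'−v)/dt = (-0.471150)/0.15 = -3.1410
Δθ = θ'−θ = 0.182395;  (v·dt/L) = 12.6000·0.15/2.4 = 0.787500
tan δ = Δθ·L/(v·dt) = 0.231613  →  δ = 0.2276

δ = 0.2276, a = -3.1410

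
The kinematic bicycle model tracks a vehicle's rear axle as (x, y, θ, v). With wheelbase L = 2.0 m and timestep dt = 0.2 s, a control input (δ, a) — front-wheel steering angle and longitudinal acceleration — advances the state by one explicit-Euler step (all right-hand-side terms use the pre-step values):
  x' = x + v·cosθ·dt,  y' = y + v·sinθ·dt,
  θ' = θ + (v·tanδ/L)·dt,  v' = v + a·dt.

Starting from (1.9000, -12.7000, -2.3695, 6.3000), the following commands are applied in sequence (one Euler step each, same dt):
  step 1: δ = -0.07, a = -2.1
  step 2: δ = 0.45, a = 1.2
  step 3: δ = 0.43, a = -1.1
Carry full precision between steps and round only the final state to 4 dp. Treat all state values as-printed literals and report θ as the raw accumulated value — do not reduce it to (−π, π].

(-0.5297, -15.3992, -1.8490, 5.9000)

after step 1 (δ=-0.07, a=-2.1): (0.997270, -13.579021, -2.413672, 5.880000)
after step 2 (δ=0.45, a=1.2): (0.119316, -14.361436, -2.129636, 6.120000)
after step 3 (δ=0.43, a=-1.1): (-0.529652, -15.399230, -1.848960, 5.900000)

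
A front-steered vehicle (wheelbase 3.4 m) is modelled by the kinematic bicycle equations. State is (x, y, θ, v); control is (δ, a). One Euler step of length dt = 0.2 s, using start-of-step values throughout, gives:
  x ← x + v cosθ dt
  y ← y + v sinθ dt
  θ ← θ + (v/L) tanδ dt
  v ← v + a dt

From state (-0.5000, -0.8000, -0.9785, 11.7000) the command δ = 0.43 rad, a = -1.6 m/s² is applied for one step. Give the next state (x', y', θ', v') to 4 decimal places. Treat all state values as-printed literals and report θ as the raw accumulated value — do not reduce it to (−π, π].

(0.8063, -2.7414, -0.6629, 11.3800)

x' = -0.5000 + 11.7000·cos(-0.9785)·0.2 = 0.8063
y' = -0.8000 + 11.7000·sin(-0.9785)·0.2 = -2.7414
θ' = -0.9785 + (11.7000/3.4)·tan(0.43)·0.2 = -0.6629
v' = 11.7000 − 1.6000·0.2 = 11.3800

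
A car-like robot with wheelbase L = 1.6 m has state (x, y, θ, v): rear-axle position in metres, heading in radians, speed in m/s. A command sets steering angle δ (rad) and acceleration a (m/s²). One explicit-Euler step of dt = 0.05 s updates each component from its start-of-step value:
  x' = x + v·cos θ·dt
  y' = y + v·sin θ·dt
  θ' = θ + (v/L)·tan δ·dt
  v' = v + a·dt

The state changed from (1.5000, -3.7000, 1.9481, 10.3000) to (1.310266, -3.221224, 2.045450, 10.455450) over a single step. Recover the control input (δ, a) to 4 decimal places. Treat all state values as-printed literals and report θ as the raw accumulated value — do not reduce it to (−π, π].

a = (v'−v)/dt = (0.155450)/0.05 = 3.1090
Δθ = θ'−θ = 0.097350;  (v·dt/L) = 10.3000·0.05/1.6 = 0.321875
tan δ = Δθ·L/(v·dt) = 0.302447  →  δ = 0.2937

δ = 0.2937, a = 3.1090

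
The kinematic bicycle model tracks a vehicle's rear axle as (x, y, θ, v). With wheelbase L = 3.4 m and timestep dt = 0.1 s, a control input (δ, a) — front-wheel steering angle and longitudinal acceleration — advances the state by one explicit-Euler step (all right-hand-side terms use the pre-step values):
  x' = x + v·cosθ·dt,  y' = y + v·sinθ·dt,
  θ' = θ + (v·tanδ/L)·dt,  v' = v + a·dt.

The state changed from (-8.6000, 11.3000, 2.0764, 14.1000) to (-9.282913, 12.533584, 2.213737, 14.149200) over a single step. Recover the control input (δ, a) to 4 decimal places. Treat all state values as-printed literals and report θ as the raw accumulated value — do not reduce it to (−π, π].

a = (v'−v)/dt = (0.049200)/0.1 = 0.4920
Δθ = θ'−θ = 0.137337;  (v·dt/L) = 14.1000·0.1/3.4 = 0.414706
tan δ = Δθ·L/(v·dt) = 0.331167  →  δ = 0.3198

δ = 0.3198, a = 0.4920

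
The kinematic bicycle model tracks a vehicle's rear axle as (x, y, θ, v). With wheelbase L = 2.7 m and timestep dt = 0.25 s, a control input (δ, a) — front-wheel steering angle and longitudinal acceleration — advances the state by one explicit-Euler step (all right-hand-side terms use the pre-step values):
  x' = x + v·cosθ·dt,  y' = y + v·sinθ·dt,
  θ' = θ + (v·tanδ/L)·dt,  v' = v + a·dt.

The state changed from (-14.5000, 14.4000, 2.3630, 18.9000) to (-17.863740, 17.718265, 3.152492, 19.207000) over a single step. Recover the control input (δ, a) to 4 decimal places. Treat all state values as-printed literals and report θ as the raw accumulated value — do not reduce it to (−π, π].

δ = 0.4238, a = 1.2280

a = (v'−v)/dt = (0.307000)/0.25 = 1.2280
Δθ = θ'−θ = 0.789492;  (v·dt/L) = 18.9000·0.25/2.7 = 1.750000
tan δ = Δθ·L/(v·dt) = 0.451138  →  δ = 0.4238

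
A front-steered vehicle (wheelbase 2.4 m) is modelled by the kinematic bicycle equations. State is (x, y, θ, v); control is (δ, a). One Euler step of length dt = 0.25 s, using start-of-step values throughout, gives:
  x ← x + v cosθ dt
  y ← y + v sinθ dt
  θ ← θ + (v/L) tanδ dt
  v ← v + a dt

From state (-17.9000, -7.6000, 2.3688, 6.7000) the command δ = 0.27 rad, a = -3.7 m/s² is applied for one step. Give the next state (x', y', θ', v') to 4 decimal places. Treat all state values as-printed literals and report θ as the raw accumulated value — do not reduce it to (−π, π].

(-19.0992, -6.4306, 2.5620, 5.7750)

x' = -17.9000 + 6.7000·cos(2.3688)·0.25 = -19.0992
y' = -7.6000 + 6.7000·sin(2.3688)·0.25 = -6.4306
θ' = 2.3688 + (6.7000/2.4)·tan(0.27)·0.25 = 2.5620
v' = 6.7000 − 3.7000·0.25 = 5.7750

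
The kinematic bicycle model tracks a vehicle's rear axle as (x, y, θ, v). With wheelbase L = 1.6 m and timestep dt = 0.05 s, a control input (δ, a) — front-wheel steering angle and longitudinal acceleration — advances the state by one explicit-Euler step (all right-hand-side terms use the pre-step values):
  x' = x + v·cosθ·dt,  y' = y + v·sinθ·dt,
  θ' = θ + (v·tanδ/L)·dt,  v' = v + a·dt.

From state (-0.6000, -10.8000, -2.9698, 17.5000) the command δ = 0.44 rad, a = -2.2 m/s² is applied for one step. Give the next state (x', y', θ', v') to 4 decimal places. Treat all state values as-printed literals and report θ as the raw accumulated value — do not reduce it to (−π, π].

x' = -0.6000 + 17.5000·cos(-2.9698)·0.05 = -1.4621
y' = -10.8000 + 17.5000·sin(-2.9698)·0.05 = -10.9496
θ' = -2.9698 + (17.5000/1.6)·tan(0.44)·0.05 = -2.7123
v' = 17.5000 − 2.2000·0.05 = 17.3900

(-1.4621, -10.9496, -2.7123, 17.3900)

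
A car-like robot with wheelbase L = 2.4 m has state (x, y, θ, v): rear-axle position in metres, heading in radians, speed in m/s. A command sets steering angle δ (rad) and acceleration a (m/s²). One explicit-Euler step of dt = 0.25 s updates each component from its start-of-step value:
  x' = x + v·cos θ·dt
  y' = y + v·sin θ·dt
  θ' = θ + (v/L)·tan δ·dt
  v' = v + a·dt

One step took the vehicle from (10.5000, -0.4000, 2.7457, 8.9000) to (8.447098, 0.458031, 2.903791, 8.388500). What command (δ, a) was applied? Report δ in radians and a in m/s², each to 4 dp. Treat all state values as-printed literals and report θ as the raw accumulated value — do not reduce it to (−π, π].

δ = 0.1689, a = -2.0460

a = (v'−v)/dt = (-0.511500)/0.25 = -2.0460
Δθ = θ'−θ = 0.158091;  (v·dt/L) = 8.9000·0.25/2.4 = 0.927083
tan δ = Δθ·L/(v·dt) = 0.170525  →  δ = 0.1689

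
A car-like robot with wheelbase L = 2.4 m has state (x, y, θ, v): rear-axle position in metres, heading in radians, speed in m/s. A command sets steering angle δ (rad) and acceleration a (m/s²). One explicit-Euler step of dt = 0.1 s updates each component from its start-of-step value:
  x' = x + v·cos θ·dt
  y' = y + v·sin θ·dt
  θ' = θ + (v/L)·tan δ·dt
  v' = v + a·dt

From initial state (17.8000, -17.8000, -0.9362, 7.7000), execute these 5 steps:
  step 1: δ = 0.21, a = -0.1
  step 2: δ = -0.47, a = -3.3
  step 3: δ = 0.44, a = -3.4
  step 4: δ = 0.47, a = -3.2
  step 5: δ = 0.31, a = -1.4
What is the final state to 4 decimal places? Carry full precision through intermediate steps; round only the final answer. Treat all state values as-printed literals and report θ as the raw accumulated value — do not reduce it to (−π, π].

after step 1 (δ=0.21, a=-0.1): (18.256496, -18.420090, -0.867817, 7.690000)
after step 2 (δ=-0.47, a=-3.3): (18.753650, -19.006774, -1.030578, 7.360000)
after step 3 (δ=0.44, a=-3.4): (19.132192, -19.637965, -0.886205, 7.020000)
after step 4 (δ=0.47, a=-3.2): (19.576107, -20.181789, -0.737625, 6.700000)
after step 5 (δ=0.31, a=-1.4): (20.071952, -20.632385, -0.648200, 6.560000)

(20.0720, -20.6324, -0.6482, 6.5600)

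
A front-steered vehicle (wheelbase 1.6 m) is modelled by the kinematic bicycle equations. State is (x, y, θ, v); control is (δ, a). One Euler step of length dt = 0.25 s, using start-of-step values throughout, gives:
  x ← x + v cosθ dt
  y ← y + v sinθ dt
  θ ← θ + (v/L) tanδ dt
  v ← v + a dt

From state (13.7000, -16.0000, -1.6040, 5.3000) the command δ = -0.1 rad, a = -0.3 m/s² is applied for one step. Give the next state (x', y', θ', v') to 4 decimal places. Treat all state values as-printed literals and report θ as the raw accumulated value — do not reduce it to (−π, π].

x' = 13.7000 + 5.3000·cos(-1.6040)·0.25 = 13.6560
y' = -16.0000 + 5.3000·sin(-1.6040)·0.25 = -17.3243
θ' = -1.6040 + (5.3000/1.6)·tan(-0.1)·0.25 = -1.6871
v' = 5.3000 − 0.3000·0.25 = 5.2250

(13.6560, -17.3243, -1.6871, 5.2250)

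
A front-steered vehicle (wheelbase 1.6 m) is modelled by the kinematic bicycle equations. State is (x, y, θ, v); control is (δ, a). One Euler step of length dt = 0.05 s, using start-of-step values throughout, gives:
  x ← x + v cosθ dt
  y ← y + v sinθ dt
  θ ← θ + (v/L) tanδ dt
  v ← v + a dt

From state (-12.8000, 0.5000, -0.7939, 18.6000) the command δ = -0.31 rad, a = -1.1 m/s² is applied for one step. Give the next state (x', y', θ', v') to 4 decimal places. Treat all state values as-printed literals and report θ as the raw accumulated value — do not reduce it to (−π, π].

x' = -12.8000 + 18.6000·cos(-0.7939)·0.05 = -12.1480
y' = 0.5000 + 18.6000·sin(-0.7939)·0.05 = -0.1632
θ' = -0.7939 + (18.6000/1.6)·tan(-0.31)·0.05 = -0.9801
v' = 18.6000 − 1.1000·0.05 = 18.5450

(-12.1480, -0.1632, -0.9801, 18.5450)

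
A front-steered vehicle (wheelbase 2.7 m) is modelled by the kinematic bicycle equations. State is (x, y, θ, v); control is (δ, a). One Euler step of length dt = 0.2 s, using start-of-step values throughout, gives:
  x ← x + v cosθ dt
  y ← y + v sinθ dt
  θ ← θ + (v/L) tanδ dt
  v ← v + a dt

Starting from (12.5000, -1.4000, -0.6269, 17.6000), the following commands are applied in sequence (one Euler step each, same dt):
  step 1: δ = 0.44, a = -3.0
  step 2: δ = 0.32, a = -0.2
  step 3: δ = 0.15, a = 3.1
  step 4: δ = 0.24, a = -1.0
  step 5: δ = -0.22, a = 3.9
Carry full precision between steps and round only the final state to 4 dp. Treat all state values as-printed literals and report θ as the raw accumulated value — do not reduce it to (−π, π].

after step 1 (δ=0.44, a=-3.0): (15.350672, -3.464962, -0.013142, 17.000000)
after step 2 (δ=0.32, a=-0.2): (18.750378, -3.509643, 0.404163, 16.960000)
after step 3 (δ=0.15, a=3.1): (21.869091, -2.175740, 0.594034, 17.580000)
after step 4 (δ=0.24, a=-1.0): (24.782763, -0.207804, 0.912710, 17.380000)
after step 5 (δ=-0.22, a=3.9): (26.908699, 2.542281, 0.624820, 18.160000)

(26.9087, 2.5423, 0.6248, 18.1600)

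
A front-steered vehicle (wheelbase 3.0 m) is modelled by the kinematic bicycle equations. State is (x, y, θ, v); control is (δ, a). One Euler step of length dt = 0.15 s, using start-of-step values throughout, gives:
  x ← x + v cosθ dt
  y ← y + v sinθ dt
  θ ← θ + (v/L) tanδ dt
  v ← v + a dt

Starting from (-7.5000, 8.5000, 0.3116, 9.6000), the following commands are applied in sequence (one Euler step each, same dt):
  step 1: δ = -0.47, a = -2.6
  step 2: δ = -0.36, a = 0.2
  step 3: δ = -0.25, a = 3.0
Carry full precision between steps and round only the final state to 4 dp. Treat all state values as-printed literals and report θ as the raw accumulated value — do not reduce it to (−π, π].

(-3.3727, 8.8890, -0.2235, 9.6900)

after step 1 (δ=-0.47, a=-2.6): (-6.129344, 8.941478, 0.067776, 9.210000)
after step 2 (δ=-0.36, a=0.2): (-4.751016, 9.035039, -0.105557, 9.240000)
after step 3 (δ=-0.25, a=3.0): (-3.372731, 8.889009, -0.223525, 9.690000)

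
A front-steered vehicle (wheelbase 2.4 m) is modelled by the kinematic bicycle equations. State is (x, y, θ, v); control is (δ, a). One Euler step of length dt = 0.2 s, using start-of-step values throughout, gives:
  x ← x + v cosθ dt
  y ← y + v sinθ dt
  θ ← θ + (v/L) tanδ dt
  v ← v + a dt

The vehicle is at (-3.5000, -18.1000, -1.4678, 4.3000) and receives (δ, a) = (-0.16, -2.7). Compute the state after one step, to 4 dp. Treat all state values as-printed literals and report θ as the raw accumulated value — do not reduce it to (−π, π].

(-3.4116, -18.9554, -1.5256, 3.7600)

x' = -3.5000 + 4.3000·cos(-1.4678)·0.2 = -3.4116
y' = -18.1000 + 4.3000·sin(-1.4678)·0.2 = -18.9554
θ' = -1.4678 + (4.3000/2.4)·tan(-0.16)·0.2 = -1.5256
v' = 4.3000 − 2.7000·0.2 = 3.7600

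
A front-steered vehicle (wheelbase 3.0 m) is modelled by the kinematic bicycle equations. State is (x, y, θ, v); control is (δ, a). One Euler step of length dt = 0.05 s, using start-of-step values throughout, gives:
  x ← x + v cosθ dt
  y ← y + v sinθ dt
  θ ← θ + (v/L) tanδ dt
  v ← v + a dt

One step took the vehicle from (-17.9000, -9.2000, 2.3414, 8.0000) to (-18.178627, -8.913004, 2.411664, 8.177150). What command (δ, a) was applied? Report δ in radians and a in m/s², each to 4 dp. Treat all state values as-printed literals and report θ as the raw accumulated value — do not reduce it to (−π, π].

δ = 0.4850, a = 3.5430

a = (v'−v)/dt = (0.177150)/0.05 = 3.5430
Δθ = θ'−θ = 0.070264;  (v·dt/L) = 8.0000·0.05/3.0 = 0.133333
tan δ = Δθ·L/(v·dt) = 0.526980  →  δ = 0.4850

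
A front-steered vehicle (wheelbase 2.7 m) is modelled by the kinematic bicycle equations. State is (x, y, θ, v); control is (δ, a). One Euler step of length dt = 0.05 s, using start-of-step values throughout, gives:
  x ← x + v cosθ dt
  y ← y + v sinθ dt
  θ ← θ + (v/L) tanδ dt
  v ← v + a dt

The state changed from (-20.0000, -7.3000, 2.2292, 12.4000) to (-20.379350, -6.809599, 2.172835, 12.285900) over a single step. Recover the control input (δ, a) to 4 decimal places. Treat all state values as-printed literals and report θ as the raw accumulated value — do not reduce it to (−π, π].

δ = -0.2407, a = -2.2820

a = (v'−v)/dt = (-0.114100)/0.05 = -2.2820
Δθ = θ'−θ = -0.056365;  (v·dt/L) = 12.4000·0.05/2.7 = 0.229630
tan δ = Δθ·L/(v·dt) = -0.245460  →  δ = -0.2407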